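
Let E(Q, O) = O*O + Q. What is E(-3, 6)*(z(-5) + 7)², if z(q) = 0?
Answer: 1617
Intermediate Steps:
E(Q, O) = Q + O² (E(Q, O) = O² + Q = Q + O²)
E(-3, 6)*(z(-5) + 7)² = (-3 + 6²)*(0 + 7)² = (-3 + 36)*7² = 33*49 = 1617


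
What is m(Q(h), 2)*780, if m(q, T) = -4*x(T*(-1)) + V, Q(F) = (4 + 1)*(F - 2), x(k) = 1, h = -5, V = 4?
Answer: 0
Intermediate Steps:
Q(F) = -10 + 5*F (Q(F) = 5*(-2 + F) = -10 + 5*F)
m(q, T) = 0 (m(q, T) = -4*1 + 4 = -4 + 4 = 0)
m(Q(h), 2)*780 = 0*780 = 0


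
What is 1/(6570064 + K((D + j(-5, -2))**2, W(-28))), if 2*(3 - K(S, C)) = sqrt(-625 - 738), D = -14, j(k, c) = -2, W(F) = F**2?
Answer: 26280268/172663121539319 + 2*I*sqrt(1363)/172663121539319 ≈ 1.5221e-7 + 4.2764e-13*I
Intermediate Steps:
K(S, C) = 3 - I*sqrt(1363)/2 (K(S, C) = 3 - sqrt(-625 - 738)/2 = 3 - I*sqrt(1363)/2)
1/(6570064 + K((D + j(-5, -2))**2, W(-28))) = 1/(6570064 + (3 - I*sqrt(1363)/2)) = 1/(6570067 - I*sqrt(1363)/2)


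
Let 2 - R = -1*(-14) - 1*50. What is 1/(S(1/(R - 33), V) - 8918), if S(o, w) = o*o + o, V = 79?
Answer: -25/222944 ≈ -0.00011214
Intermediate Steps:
R = 38 (R = 2 - (-1*(-14) - 1*50) = 2 - (14 - 50) = 2 - 1*(-36) = 2 + 36 = 38)
S(o, w) = o + o² (S(o, w) = o² + o = o + o²)
1/(S(1/(R - 33), V) - 8918) = 1/((1 + 1/(38 - 33))/(38 - 33) - 8918) = 1/((1 + 1/5)/5 - 8918) = 1/((1 + ⅕)/5 - 8918) = 1/((⅕)*(6/5) - 8918) = 1/(6/25 - 8918) = 1/(-222944/25) = -25/222944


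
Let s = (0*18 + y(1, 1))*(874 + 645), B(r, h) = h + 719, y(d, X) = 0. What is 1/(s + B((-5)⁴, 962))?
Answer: 1/1681 ≈ 0.00059488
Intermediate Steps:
B(r, h) = 719 + h
s = 0 (s = (0*18 + 0)*(874 + 645) = (0 + 0)*1519 = 0*1519 = 0)
1/(s + B((-5)⁴, 962)) = 1/(0 + (719 + 962)) = 1/(0 + 1681) = 1/1681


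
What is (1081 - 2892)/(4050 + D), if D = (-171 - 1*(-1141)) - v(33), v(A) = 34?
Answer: -1811/4986 ≈ -0.36322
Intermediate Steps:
D = 936 (D = (-171 - 1*(-1141)) - 1*34 = (-171 + 1141) - 34 = 970 - 34 = 936)
(1081 - 2892)/(4050 + D) = (1081 - 2892)/(4050 + 936) = -1811/4986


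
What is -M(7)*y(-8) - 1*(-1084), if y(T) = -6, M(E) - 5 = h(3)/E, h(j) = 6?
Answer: 7834/7 ≈ 1119.1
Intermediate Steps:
M(E) = 5 + 6/E
-M(7)*y(-8) - 1*(-1084) = -(5 + 6/7)*(-6) - 1*(-1084) = -(5 + 6*(1/7))*(-6) + 1084 = -(5 + 6/7)*(-6) + 1084 = -41*(-6)/7 + 1084 = -1*(-246/7) + 1084 = 246/7 + 1084 = 7834/7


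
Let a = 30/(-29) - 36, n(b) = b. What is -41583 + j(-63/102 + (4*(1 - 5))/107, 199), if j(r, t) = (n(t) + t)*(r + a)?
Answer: -2987186882/52751 ≈ -56628.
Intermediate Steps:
a = -1074/29 (a = 30*(-1/29) - 36 = -30/29 - 36 = -1074/29 ≈ -37.034)
j(r, t) = 2*t*(-1074/29 + r) (j(r, t) = (t + t)*(r - 1074/29) = (2*t)*(-1074/29 + r) = 2*t*(-1074/29 + r))
-41583 + j(-63/102 + (4*(1 - 5))/107, 199) = -41583 + (2/29)*199*(-1074 + 29*(-63/102 + (4*(1 - 5))/107)) = -41583 + (2/29)*199*(-1074 + 29*(-63*1/102 + (4*(-4))*(1/107))) = -41583 + (2/29)*199*(-1074 + 29*(-21/34 - 16*1/107)) = -41583 + (2/29)*199*(-1074 + 29*(-21/34 - 16/107)) = -41583 + (2/29)*199*(-1074 + 29*(-2791/3638)) = -41583 + (2/29)*199*(-1074 - 80939/3638) = -41583 + (2/29)*199*(-3988151/3638) = -41583 - 793642049/52751 = -2987186882/52751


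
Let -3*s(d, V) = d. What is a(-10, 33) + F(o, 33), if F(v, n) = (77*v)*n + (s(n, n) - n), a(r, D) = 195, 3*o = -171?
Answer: -144686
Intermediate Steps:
o = -57 (o = (⅓)*(-171) = -57)
s(d, V) = -d/3
F(v, n) = -4*n/3 + 77*n*v (F(v, n) = (77*v)*n + (-n/3 - n) = 77*n*v - 4*n/3 = -4*n/3 + 77*n*v)
a(-10, 33) + F(o, 33) = 195 + (⅓)*33*(-4 + 231*(-57)) = 195 + (⅓)*33*(-4 - 13167) = 195 + (⅓)*33*(-13171) = 195 - 144881 = -144686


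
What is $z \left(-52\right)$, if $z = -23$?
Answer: $1196$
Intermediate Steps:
$z \left(-52\right) = \left(-23\right) \left(-52\right) = 1196$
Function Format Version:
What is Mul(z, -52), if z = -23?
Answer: 1196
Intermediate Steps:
Mul(z, -52) = Mul(-23, -52) = 1196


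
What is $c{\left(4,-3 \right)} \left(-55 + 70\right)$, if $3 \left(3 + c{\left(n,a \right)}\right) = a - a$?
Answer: $-45$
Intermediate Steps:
$c{\left(n,a \right)} = -3$ ($c{\left(n,a \right)} = -3 + \frac{a - a}{3} = -3 + \frac{1}{3} \cdot 0 = -3 + 0 = -3$)
$c{\left(4,-3 \right)} \left(-55 + 70\right) = - 3 \left(-55 + 70\right) = \left(-3\right) 15 = -45$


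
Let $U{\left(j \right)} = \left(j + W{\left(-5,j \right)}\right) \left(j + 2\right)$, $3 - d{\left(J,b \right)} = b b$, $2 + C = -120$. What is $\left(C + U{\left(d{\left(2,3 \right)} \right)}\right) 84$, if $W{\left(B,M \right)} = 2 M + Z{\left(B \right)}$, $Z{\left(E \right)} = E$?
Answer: $-2520$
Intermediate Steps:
$C = -122$ ($C = -2 - 120 = -122$)
$d{\left(J,b \right)} = 3 - b^{2}$ ($d{\left(J,b \right)} = 3 - b b = 3 - b^{2}$)
$W{\left(B,M \right)} = B + 2 M$ ($W{\left(B,M \right)} = 2 M + B = B + 2 M$)
$U{\left(j \right)} = \left(-5 + 3 j\right) \left(2 + j\right)$ ($U{\left(j \right)} = \left(j + \left(-5 + 2 j\right)\right) \left(j + 2\right) = \left(-5 + 3 j\right) \left(2 + j\right)$)
$\left(C + U{\left(d{\left(2,3 \right)} \right)}\right) 84 = \left(-122 + \left(-10 + \left(3 - 3^{2}\right) + 3 \left(3 - 3^{2}\right)^{2}\right)\right) 84 = \left(-122 + \left(-10 + \left(3 - 9\right) + 3 \left(3 - 9\right)^{2}\right)\right) 84 = \left(-122 - \left(16 - 108\right)\right) 84 = \left(-122 - -92\right) 84 = \left(-122 + 92\right) 84 = \left(-30\right) 84 = -2520$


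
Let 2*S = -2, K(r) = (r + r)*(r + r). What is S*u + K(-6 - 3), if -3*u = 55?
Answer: 1027/3 ≈ 342.33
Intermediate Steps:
u = -55/3 (u = -⅓*55 = -55/3 ≈ -18.333)
K(r) = 4*r² (K(r) = (2*r)*(2*r) = 4*r²)
S = -1 (S = (½)*(-2) = -1)
S*u + K(-6 - 3) = -1*(-55/3) + 4*(-6 - 3)² = 55/3 + 4*(-9)² = 55/3 + 4*81 = 55/3 + 324 = 1027/3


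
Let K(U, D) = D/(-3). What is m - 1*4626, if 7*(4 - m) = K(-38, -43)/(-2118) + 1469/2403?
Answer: -7841452715/1696518 ≈ -4622.1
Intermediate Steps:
K(U, D) = -D/3 (K(U, D) = D*(-1/3) = -D/3)
m = 6639553/1696518 (m = 4 - (-1/3*(-43)/(-2118) + 1469/2403)/7 = 4 - ((43/3)*(-1/2118) + 1469*(1/2403))/7 = 4 - (-43/6354 + 1469/2403)/7 = 4 - 1/7*1025633/1696518 = 4 - 146519/1696518 = 6639553/1696518 ≈ 3.9136)
m - 1*4626 = 6639553/1696518 - 1*4626 = 6639553/1696518 - 4626 = -7841452715/1696518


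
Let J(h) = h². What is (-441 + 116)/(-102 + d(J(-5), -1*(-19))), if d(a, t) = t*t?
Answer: -325/259 ≈ -1.2548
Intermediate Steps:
d(a, t) = t²
(-441 + 116)/(-102 + d(J(-5), -1*(-19))) = (-441 + 116)/(-102 + (-1*(-19))²) = -325/(-102 + 19²) = -325/(-102 + 361) = -325/259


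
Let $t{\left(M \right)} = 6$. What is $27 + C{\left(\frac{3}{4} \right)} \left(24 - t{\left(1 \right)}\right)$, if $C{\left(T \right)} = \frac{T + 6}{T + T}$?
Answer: $108$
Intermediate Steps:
$C{\left(T \right)} = \frac{6 + T}{2 T}$
$27 + C{\left(\frac{3}{4} \right)} \left(24 - t{\left(1 \right)}\right) = 27 + \frac{6 + \frac{3}{4}}{2 \cdot \frac{3}{4}} \left(24 - 6\right) = 27 + \frac{6 + 3 \cdot \frac{1}{4}}{2 \cdot 3 \cdot \frac{1}{4}} \left(24 - 6\right) = 27 + \frac{6 + \frac{3}{4}}{2 \cdot \frac{3}{4}} \cdot 18 = 27 + \frac{1}{2} \cdot \frac{4}{3} \cdot \frac{27}{4} \cdot 18 = 27 + \frac{9}{2} \cdot 18 = 27 + 81 = 108$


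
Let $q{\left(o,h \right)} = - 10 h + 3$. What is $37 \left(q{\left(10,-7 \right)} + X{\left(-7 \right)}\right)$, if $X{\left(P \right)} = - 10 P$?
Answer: $5291$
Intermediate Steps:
$q{\left(o,h \right)} = 3 - 10 h$
$37 \left(q{\left(10,-7 \right)} + X{\left(-7 \right)}\right) = 37 \left(\left(3 - -70\right) - -70\right) = 37 \left(\left(3 + 70\right) + 70\right) = 37 \left(73 + 70\right) = 37 \cdot 143 = 5291$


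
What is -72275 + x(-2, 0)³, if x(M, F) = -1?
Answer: -72276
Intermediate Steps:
-72275 + x(-2, 0)³ = -72275 + (-1)³ = -72275 - 1 = -72276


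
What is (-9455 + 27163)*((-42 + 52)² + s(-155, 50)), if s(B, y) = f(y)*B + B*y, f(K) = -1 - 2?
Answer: -127231980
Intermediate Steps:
f(K) = -3
s(B, y) = -3*B + B*y
(-9455 + 27163)*((-42 + 52)² + s(-155, 50)) = (-9455 + 27163)*((-42 + 52)² - 155*(-3 + 50)) = 17708*(10² - 155*47) = 17708*(100 - 7285) = 17708*(-7185) = -127231980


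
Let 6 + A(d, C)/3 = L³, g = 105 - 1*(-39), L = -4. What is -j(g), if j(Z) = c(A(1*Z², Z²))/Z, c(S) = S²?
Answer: -1225/4 ≈ -306.25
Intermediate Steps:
g = 144 (g = 105 + 39 = 144)
A(d, C) = -210 (A(d, C) = -18 + 3*(-4)³ = -18 + 3*(-64) = -18 - 192 = -210)
j(Z) = 44100/Z (j(Z) = (-210)²/Z = 44100/Z)
-j(g) = -44100/144 = -1*1225/4 = -1225/4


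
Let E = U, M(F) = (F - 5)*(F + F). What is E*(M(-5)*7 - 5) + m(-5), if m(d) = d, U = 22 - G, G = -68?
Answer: 62545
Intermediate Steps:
U = 90 (U = 22 - 1*(-68) = 22 + 68 = 90)
M(F) = 2*F*(-5 + F) (M(F) = (-5 + F)*(2*F) = 2*F*(-5 + F))
E = 90
E*(M(-5)*7 - 5) + m(-5) = 90*((2*(-5)*(-5 - 5))*7 - 5) - 5 = 90*((2*(-5)*(-10))*7 - 5) - 5 = 90*(100*7 - 5) - 5 = 90*(700 - 5) - 5 = 90*695 - 5 = 62550 - 5 = 62545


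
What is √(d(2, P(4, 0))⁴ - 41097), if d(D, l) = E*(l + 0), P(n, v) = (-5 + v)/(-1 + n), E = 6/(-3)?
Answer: I*√3318857/9 ≈ 202.42*I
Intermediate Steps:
E = -2 (E = 6*(-⅓) = -2)
P(n, v) = (-5 + v)/(-1 + n)
d(D, l) = -2*l (d(D, l) = -2*(l + 0) = -2*l)
√(d(2, P(4, 0))⁴ - 41097) = √((-2*(-5 + 0)/(-1 + 4))⁴ - 41097) = √((-2*(-5)/3)⁴ - 41097) = √((-2*(-5/3))⁴ - 41097) = √((10/3)⁴ - 41097) = √(10000/81 - 41097) = √(-3318857/81) = I*√3318857/9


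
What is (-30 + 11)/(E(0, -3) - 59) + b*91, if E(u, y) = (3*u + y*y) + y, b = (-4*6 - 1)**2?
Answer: 3014394/53 ≈ 56875.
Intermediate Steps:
b = 625 (b = (-24 - 1)**2 = (-25)**2 = 625)
E(u, y) = y + y**2 + 3*u (E(u, y) = (3*u + y**2) + y = (y**2 + 3*u) + y = y + y**2 + 3*u)
(-30 + 11)/(E(0, -3) - 59) + b*91 = (-30 + 11)/((-3 + (-3)**2 + 3*0) - 59) + 625*91 = -19/((-3 + 9 + 0) - 59) + 56875 = -19/(6 - 59) + 56875 = -19/(-53) + 56875 = -19*(-1/53) + 56875 = 19/53 + 56875 = 3014394/53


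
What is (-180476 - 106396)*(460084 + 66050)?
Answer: -150933112848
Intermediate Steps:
(-180476 - 106396)*(460084 + 66050) = -286872*526134 = -150933112848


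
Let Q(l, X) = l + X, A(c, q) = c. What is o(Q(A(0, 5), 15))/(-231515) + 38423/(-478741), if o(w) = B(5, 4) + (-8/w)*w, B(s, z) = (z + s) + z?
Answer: -1779578910/22167144523 ≈ -0.080280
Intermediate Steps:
B(s, z) = s + 2*z (B(s, z) = (s + z) + z = s + 2*z)
Q(l, X) = X + l
o(w) = 5 (o(w) = (5 + 2*4) + (-8/w)*w = (5 + 8) - 8 = 13 - 8 = 5)
o(Q(A(0, 5), 15))/(-231515) + 38423/(-478741) = 5/(-231515) + 38423/(-478741) = 5*(-1/231515) + 38423*(-1/478741) = -1/46303 - 38423/478741 = -1779578910/22167144523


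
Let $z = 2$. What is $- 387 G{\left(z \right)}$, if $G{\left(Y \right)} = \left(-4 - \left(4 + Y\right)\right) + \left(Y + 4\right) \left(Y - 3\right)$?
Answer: $6192$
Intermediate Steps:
$G{\left(Y \right)} = -8 - Y + \left(-3 + Y\right) \left(4 + Y\right)$ ($G{\left(Y \right)} = \left(-8 - Y\right) + \left(4 + Y\right) \left(-3 + Y\right) = \left(-8 - Y\right) + \left(-3 + Y\right) \left(4 + Y\right) = -8 - Y + \left(-3 + Y\right) \left(4 + Y\right)$)
$- 387 G{\left(z \right)} = - 387 \left(-20 + 2^{2}\right) = - 387 \left(-20 + 4\right) = \left(-387\right) \left(-16\right) = 6192$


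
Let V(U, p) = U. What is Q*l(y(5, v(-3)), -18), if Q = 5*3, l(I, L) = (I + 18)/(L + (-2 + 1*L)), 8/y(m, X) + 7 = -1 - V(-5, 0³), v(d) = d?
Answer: -115/19 ≈ -6.0526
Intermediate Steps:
y(m, X) = -8/3 (y(m, X) = 8/(-7 + (-1 - 1*(-5))) = 8/(-7 + (-1 + 5)) = 8/(-7 + 4) = 8/(-3) = 8*(-⅓) = -8/3)
l(I, L) = (18 + I)/(-2 + 2*L) (l(I, L) = (18 + I)/(L + (-2 + L)) = (18 + I)/(-2 + 2*L))
Q = 15
Q*l(y(5, v(-3)), -18) = 15*((18 - 8/3)/(2*(-1 - 18))) = 15*((½)*(46/3)/(-19)) = 15*((½)*(-1/19)*(46/3)) = 15*(-23/57) = -115/19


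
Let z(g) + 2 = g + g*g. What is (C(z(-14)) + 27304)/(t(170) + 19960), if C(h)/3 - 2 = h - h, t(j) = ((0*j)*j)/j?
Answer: 2731/1996 ≈ 1.3682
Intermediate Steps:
z(g) = -2 + g + g² (z(g) = -2 + (g + g*g) = -2 + (g + g²) = -2 + g + g²)
t(j) = 0 (t(j) = (0*j)/j = 0/j = 0)
C(h) = 6 (C(h) = 6 + 3*(h - h) = 6 + 3*0 = 6 + 0 = 6)
(C(z(-14)) + 27304)/(t(170) + 19960) = (6 + 27304)/(0 + 19960) = 27310/19960 = 27310*(1/19960) = 2731/1996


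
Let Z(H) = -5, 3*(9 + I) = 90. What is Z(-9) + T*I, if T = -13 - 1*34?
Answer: -992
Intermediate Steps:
I = 21 (I = -9 + (1/3)*90 = -9 + 30 = 21)
T = -47 (T = -13 - 34 = -47)
Z(-9) + T*I = -5 - 47*21 = -5 - 987 = -992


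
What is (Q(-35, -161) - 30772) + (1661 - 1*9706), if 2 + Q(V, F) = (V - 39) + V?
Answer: -38928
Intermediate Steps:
Q(V, F) = -41 + 2*V (Q(V, F) = -2 + ((V - 39) + V) = -2 + ((-39 + V) + V) = -2 + (-39 + 2*V) = -41 + 2*V)
(Q(-35, -161) - 30772) + (1661 - 1*9706) = ((-41 + 2*(-35)) - 30772) + (1661 - 1*9706) = ((-41 - 70) - 30772) + (1661 - 9706) = (-111 - 30772) - 8045 = -30883 - 8045 = -38928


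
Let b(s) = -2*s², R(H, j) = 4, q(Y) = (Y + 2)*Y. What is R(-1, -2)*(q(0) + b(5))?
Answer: -200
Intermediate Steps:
q(Y) = Y*(2 + Y) (q(Y) = (2 + Y)*Y = Y*(2 + Y))
R(-1, -2)*(q(0) + b(5)) = 4*(0*(2 + 0) - 2*5²) = 4*(0*2 - 2*25) = 4*(0 - 50) = 4*(-50) = -200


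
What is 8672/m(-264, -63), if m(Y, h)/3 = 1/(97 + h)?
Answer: 294848/3 ≈ 98283.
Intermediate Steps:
m(Y, h) = 3/(97 + h)
8672/m(-264, -63) = 8672/((3/(97 - 63))) = 8672/((3/34)) = 8672/((3*(1/34))) = 8672/(3/34) = 8672*(34/3) = 294848/3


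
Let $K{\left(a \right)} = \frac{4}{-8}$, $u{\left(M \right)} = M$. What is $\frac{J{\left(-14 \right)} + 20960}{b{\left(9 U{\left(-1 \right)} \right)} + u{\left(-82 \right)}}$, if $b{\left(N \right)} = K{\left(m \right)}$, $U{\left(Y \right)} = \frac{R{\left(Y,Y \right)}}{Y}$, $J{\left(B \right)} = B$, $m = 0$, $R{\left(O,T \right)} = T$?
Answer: $- \frac{13964}{55} \approx -253.89$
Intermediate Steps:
$U{\left(Y \right)} = 1$ ($U{\left(Y \right)} = \frac{Y}{Y} = 1$)
$K{\left(a \right)} = - \frac{1}{2}$ ($K{\left(a \right)} = 4 \left(- \frac{1}{8}\right) = - \frac{1}{2}$)
$b{\left(N \right)} = - \frac{1}{2}$
$\frac{J{\left(-14 \right)} + 20960}{b{\left(9 U{\left(-1 \right)} \right)} + u{\left(-82 \right)}} = \frac{-14 + 20960}{- \frac{1}{2} - 82} = \frac{20946}{- \frac{165}{2}} = 20946 \left(- \frac{2}{165}\right) = - \frac{13964}{55}$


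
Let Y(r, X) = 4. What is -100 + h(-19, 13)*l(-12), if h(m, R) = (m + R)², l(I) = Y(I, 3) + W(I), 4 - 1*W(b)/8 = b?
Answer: 4652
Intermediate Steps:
W(b) = 32 - 8*b
l(I) = 36 - 8*I (l(I) = 4 + (32 - 8*I) = 36 - 8*I)
h(m, R) = (R + m)²
-100 + h(-19, 13)*l(-12) = -100 + (13 - 19)²*(36 - 8*(-12)) = -100 + (-6)²*(36 + 96) = -100 + 36*132 = -100 + 4752 = 4652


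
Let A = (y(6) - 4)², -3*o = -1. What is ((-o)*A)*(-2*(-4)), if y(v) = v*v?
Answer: -8192/3 ≈ -2730.7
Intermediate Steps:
o = ⅓ (o = -⅓*(-1) = ⅓ ≈ 0.33333)
y(v) = v²
A = 1024 (A = (6² - 4)² = (36 - 4)² = 32² = 1024)
((-o)*A)*(-2*(-4)) = (-1*⅓*1024)*(-2*(-4)) = -⅓*1024*8 = -1024/3*8 = -8192/3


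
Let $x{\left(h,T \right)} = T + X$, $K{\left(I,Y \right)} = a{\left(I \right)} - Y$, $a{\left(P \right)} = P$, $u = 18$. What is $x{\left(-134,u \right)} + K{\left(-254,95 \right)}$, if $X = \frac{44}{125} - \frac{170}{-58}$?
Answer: $- \frac{1187974}{3625} \approx -327.72$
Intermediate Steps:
$X = \frac{11901}{3625}$ ($X = 44 \cdot \frac{1}{125} - - \frac{85}{29} = \frac{44}{125} + \frac{85}{29} = \frac{11901}{3625} \approx 3.283$)
$K{\left(I,Y \right)} = I - Y$
$x{\left(h,T \right)} = \frac{11901}{3625} + T$ ($x{\left(h,T \right)} = T + \frac{11901}{3625} = \frac{11901}{3625} + T$)
$x{\left(-134,u \right)} + K{\left(-254,95 \right)} = \left(\frac{11901}{3625} + 18\right) - 349 = \frac{77151}{3625} - 349 = - \frac{1187974}{3625}$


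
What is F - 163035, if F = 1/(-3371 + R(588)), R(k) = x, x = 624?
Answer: -447857146/2747 ≈ -1.6304e+5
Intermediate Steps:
R(k) = 624
F = -1/2747 (F = 1/(-3371 + 624) = 1/(-2747) = -1/2747 ≈ -0.00036403)
F - 163035 = -1/2747 - 163035 = -447857146/2747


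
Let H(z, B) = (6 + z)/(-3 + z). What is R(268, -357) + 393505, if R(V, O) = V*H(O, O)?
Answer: 3937663/10 ≈ 3.9377e+5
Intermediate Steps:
H(z, B) = (6 + z)/(-3 + z)
R(V, O) = V*(6 + O)/(-3 + O) (R(V, O) = V*((6 + O)/(-3 + O)) = V*(6 + O)/(-3 + O))
R(268, -357) + 393505 = 268*(6 - 357)/(-3 - 357) + 393505 = 268*(-351)/(-360) + 393505 = 268*(-1/360)*(-351) + 393505 = 2613/10 + 393505 = 3937663/10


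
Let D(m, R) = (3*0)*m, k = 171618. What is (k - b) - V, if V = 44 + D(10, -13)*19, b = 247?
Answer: 171327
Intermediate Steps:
D(m, R) = 0 (D(m, R) = 0*m = 0)
V = 44 (V = 44 + 0*19 = 44 + 0 = 44)
(k - b) - V = (171618 - 1*247) - 1*44 = (171618 - 247) - 44 = 171371 - 44 = 171327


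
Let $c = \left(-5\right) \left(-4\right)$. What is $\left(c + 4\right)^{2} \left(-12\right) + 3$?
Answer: $-6909$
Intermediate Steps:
$c = 20$
$\left(c + 4\right)^{2} \left(-12\right) + 3 = \left(20 + 4\right)^{2} \left(-12\right) + 3 = 24^{2} \left(-12\right) + 3 = 576 \left(-12\right) + 3 = -6912 + 3 = -6909$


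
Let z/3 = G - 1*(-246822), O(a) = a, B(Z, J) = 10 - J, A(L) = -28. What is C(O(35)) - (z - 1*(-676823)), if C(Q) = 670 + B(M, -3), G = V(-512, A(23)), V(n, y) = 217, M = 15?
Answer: -1417257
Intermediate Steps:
G = 217
C(Q) = 683 (C(Q) = 670 + (10 - 1*(-3)) = 670 + (10 + 3) = 670 + 13 = 683)
z = 741117 (z = 3*(217 - 1*(-246822)) = 3*(217 + 246822) = 3*247039 = 741117)
C(O(35)) - (z - 1*(-676823)) = 683 - (741117 - 1*(-676823)) = 683 - (741117 + 676823) = 683 - 1*1417940 = 683 - 1417940 = -1417257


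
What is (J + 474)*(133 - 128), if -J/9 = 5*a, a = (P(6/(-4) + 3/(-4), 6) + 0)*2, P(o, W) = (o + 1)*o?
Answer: 8835/8 ≈ 1104.4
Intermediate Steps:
P(o, W) = o*(1 + o) (P(o, W) = (1 + o)*o = o*(1 + o))
a = 45/8 (a = ((6/(-4) + 3/(-4))*(1 + (6/(-4) + 3/(-4))) + 0)*2 = ((6*(-¼) + 3*(-¼))*(1 + (6*(-¼) + 3*(-¼))) + 0)*2 = ((-3/2 - ¾)*(1 + (-3/2 - ¾)) + 0)*2 = (-9*(1 - 9/4)/4 + 0)*2 = (-9/4*(-5/4) + 0)*2 = (45/16 + 0)*2 = (45/16)*2 = 45/8 ≈ 5.6250)
J = -2025/8 (J = -45*45/8 = -9*225/8 = -2025/8 ≈ -253.13)
(J + 474)*(133 - 128) = (-2025/8 + 474)*(133 - 128) = (1767/8)*5 = 8835/8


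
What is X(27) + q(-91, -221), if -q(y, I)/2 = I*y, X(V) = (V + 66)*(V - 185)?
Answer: -54916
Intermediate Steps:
X(V) = (-185 + V)*(66 + V) (X(V) = (66 + V)*(-185 + V) = (-185 + V)*(66 + V))
q(y, I) = -2*I*y
X(27) + q(-91, -221) = (-12210 + 27**2 - 119*27) - 2*(-221)*(-91) = (-12210 + 729 - 3213) - 40222 = -14694 - 40222 = -54916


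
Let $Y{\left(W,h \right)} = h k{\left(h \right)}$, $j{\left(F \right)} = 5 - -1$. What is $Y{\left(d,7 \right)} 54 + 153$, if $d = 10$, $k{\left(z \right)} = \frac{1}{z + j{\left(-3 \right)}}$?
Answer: $\frac{2367}{13} \approx 182.08$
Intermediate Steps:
$j{\left(F \right)} = 6$ ($j{\left(F \right)} = 5 + 1 = 6$)
$k{\left(z \right)} = \frac{1}{6 + z}$ ($k{\left(z \right)} = \frac{1}{z + 6} = \frac{1}{6 + z}$)
$Y{\left(W,h \right)} = \frac{h}{6 + h}$
$Y{\left(d,7 \right)} 54 + 153 = \frac{7}{6 + 7} \cdot 54 + 153 = \frac{7}{13} \cdot 54 + 153 = \frac{378}{13} + 153 = \frac{2367}{13}$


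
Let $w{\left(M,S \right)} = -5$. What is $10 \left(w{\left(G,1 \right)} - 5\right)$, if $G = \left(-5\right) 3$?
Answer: $-100$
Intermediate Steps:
$G = -15$
$10 \left(w{\left(G,1 \right)} - 5\right) = 10 \left(-5 - 5\right) = 10 \left(-10\right) = -100$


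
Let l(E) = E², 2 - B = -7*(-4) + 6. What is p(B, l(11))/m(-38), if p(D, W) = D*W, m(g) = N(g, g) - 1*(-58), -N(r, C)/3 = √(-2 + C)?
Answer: -56144/931 - 5808*I*√10/931 ≈ -60.305 - 19.728*I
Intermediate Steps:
N(r, C) = -3*√(-2 + C)
B = -32 (B = 2 - (-7*(-4) + 6) = 2 - (28 + 6) = 2 - 1*34 = 2 - 34 = -32)
m(g) = 58 - 3*√(-2 + g) (m(g) = -3*√(-2 + g) - 1*(-58) = -3*√(-2 + g) + 58 = 58 - 3*√(-2 + g))
p(B, l(11))/m(-38) = (-32*11²)/(58 - 3*√(-2 - 38)) = (-32*121)/(58 - 6*I*√10) = -3872/(58 - 6*I*√10)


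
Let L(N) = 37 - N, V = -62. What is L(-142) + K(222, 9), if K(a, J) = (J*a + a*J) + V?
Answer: 4113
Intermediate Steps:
K(a, J) = -62 + 2*J*a (K(a, J) = (J*a + a*J) - 62 = (J*a + J*a) - 62 = 2*J*a - 62 = -62 + 2*J*a)
L(-142) + K(222, 9) = (37 - 1*(-142)) + (-62 + 2*9*222) = (37 + 142) + (-62 + 3996) = 179 + 3934 = 4113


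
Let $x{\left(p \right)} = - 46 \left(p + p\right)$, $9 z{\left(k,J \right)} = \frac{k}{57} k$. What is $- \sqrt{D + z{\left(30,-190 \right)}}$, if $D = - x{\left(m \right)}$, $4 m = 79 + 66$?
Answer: $- \frac{\sqrt{10841115}}{57} \approx -57.765$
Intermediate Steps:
$z{\left(k,J \right)} = \frac{k^{2}}{513}$ ($z{\left(k,J \right)} = \frac{\frac{k}{57} k}{9} = \frac{\frac{1}{57} k^{2}}{9} = \frac{k^{2}}{513}$)
$m = \frac{145}{4}$ ($m = \frac{79 + 66}{4} = \frac{1}{4} \cdot 145 = \frac{145}{4} \approx 36.25$)
$x{\left(p \right)} = - 92 p$ ($x{\left(p \right)} = - 46 \cdot 2 p = - 92 p$)
$D = 3335$ ($D = - \frac{\left(-92\right) 145}{4} = \left(-1\right) \left(-3335\right) = 3335$)
$- \sqrt{D + z{\left(30,-190 \right)}} = - \sqrt{3335 + \frac{30^{2}}{513}} = - \sqrt{3335 + \frac{1}{513} \cdot 900} = - \sqrt{3335 + \frac{100}{57}} = - \sqrt{\frac{190195}{57}} = - \frac{\sqrt{10841115}}{57}$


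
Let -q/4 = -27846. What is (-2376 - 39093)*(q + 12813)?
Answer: -5150325393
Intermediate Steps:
q = 111384 (q = -4*(-27846) = 111384)
(-2376 - 39093)*(q + 12813) = (-2376 - 39093)*(111384 + 12813) = -41469*124197 = -5150325393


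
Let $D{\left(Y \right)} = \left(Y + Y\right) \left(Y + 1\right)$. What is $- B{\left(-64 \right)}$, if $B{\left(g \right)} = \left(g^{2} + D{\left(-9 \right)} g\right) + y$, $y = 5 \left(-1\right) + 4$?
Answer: $5121$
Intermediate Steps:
$y = -1$ ($y = -5 + 4 = -1$)
$D{\left(Y \right)} = 2 Y \left(1 + Y\right)$
$B{\left(g \right)} = -1 + g^{2} + 144 g$ ($B{\left(g \right)} = \left(g^{2} + 2 \left(-9\right) \left(1 - 9\right) g\right) - 1 = \left(g^{2} + 2 \left(-9\right) \left(-8\right) g\right) - 1 = \left(g^{2} + 144 g\right) - 1 = -1 + g^{2} + 144 g$)
$- B{\left(-64 \right)} = - (-1 + \left(-64\right)^{2} + 144 \left(-64\right)) = - (-1 + 4096 - 9216) = \left(-1\right) \left(-5121\right) = 5121$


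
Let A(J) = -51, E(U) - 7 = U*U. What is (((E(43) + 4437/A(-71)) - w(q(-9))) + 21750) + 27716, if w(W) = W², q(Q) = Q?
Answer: 51154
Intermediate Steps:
E(U) = 7 + U² (E(U) = 7 + U*U = 7 + U²)
(((E(43) + 4437/A(-71)) - w(q(-9))) + 21750) + 27716 = ((((7 + 43²) + 4437/(-51)) - 1*(-9)²) + 21750) + 27716 = ((((7 + 1849) + 4437*(-1/51)) - 1*81) + 21750) + 27716 = (((1856 - 87) - 81) + 21750) + 27716 = ((1769 - 81) + 21750) + 27716 = (1688 + 21750) + 27716 = 23438 + 27716 = 51154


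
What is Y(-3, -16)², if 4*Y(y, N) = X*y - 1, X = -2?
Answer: 25/16 ≈ 1.5625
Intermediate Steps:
Y(y, N) = -¼ - y/2 (Y(y, N) = (-2*y - 1)/4 = (-1 - 2*y)/4 = -¼ - y/2)
Y(-3, -16)² = (-¼ - ½*(-3))² = (-¼ + 3/2)² = (5/4)² = 25/16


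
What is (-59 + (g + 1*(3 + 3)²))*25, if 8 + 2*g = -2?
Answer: -700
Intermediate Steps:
g = -5 (g = -4 + (½)*(-2) = -4 - 1 = -5)
(-59 + (g + 1*(3 + 3)²))*25 = (-59 + (-5 + 1*(3 + 3)²))*25 = (-59 + (-5 + 1*6²))*25 = (-59 + (-5 + 1*36))*25 = (-59 + (-5 + 36))*25 = (-59 + 31)*25 = -28*25 = -700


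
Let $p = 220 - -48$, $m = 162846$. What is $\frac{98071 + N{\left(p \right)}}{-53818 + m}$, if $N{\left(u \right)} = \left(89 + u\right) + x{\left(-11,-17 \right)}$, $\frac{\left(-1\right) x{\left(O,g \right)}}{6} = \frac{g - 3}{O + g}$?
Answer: $\frac{344483}{381598} \approx 0.90274$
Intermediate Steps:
$x{\left(O,g \right)} = - \frac{6 \left(-3 + g\right)}{O + g}$ ($x{\left(O,g \right)} = - 6 \frac{g - 3}{O + g} = - 6 \frac{-3 + g}{O + g} = - \frac{6 \left(-3 + g\right)}{O + g}$)
$p = 268$ ($p = 220 + 48 = 268$)
$N{\left(u \right)} = \frac{593}{7} + u$ ($N{\left(u \right)} = \left(89 + u\right) + \frac{6 \left(3 - -17\right)}{-11 - 17} = \left(89 + u\right) + \frac{6 \left(3 + 17\right)}{-28} = \left(89 + u\right) + 6 \left(- \frac{1}{28}\right) 20 = \left(89 + u\right) - \frac{30}{7} = \frac{593}{7} + u$)
$\frac{98071 + N{\left(p \right)}}{-53818 + m} = \frac{98071 + \left(\frac{593}{7} + 268\right)}{-53818 + 162846} = \frac{98071 + \frac{2469}{7}}{109028} = \frac{688966}{7} \cdot \frac{1}{109028} = \frac{344483}{381598}$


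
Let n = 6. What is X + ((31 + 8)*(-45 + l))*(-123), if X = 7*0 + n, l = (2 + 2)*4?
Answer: 139119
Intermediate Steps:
l = 16 (l = 4*4 = 16)
X = 6 (X = 7*0 + 6 = 0 + 6 = 6)
X + ((31 + 8)*(-45 + l))*(-123) = 6 + ((31 + 8)*(-45 + 16))*(-123) = 6 + (39*(-29))*(-123) = 6 - 1131*(-123) = 6 + 139113 = 139119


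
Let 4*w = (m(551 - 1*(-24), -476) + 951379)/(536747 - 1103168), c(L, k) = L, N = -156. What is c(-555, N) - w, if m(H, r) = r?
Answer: -1256503717/2265684 ≈ -554.58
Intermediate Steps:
w = -950903/2265684 (w = ((-476 + 951379)/(536747 - 1103168))/4 = (950903/(-566421))/4 = (950903*(-1/566421))/4 = (¼)*(-950903/566421) = -950903/2265684 ≈ -0.41970)
c(-555, N) - w = -555 - 1*(-950903/2265684) = -555 + 950903/2265684 = -1256503717/2265684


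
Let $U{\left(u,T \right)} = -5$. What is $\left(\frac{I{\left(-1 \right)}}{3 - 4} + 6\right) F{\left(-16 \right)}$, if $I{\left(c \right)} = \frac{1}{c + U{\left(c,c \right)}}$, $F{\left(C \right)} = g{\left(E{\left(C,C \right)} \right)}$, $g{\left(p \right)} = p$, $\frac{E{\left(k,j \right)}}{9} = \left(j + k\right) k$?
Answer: $28416$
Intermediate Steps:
$E{\left(k,j \right)} = 9 k \left(j + k\right)$ ($E{\left(k,j \right)} = 9 \left(j + k\right) k = 9 k \left(j + k\right)$)
$F{\left(C \right)} = 18 C^{2}$ ($F{\left(C \right)} = 9 C \left(C + C\right) = 9 C 2 C = 18 C^{2}$)
$I{\left(c \right)} = \frac{1}{-5 + c}$ ($I{\left(c \right)} = \frac{1}{c - 5} = \frac{1}{-5 + c}$)
$\left(\frac{I{\left(-1 \right)}}{3 - 4} + 6\right) F{\left(-16 \right)} = \left(\frac{1}{\left(-5 - 1\right) \left(3 - 4\right)} + 6\right) 18 \left(-16\right)^{2} = \left(\frac{1}{\left(-6\right) \left(-1\right)} + 6\right) 18 \cdot 256 = \left(\left(- \frac{1}{6}\right) \left(-1\right) + 6\right) 4608 = \left(\frac{1}{6} + 6\right) 4608 = \frac{37}{6} \cdot 4608 = 28416$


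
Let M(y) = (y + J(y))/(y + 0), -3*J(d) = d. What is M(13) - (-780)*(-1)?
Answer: -2338/3 ≈ -779.33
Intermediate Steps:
J(d) = -d/3
M(y) = ⅔ (M(y) = (y - y/3)/(y + 0) = (2*y/3)/y = ⅔)
M(13) - (-780)*(-1) = ⅔ - (-780)*(-1) = ⅔ - 156*5 = ⅔ - 780 = -2338/3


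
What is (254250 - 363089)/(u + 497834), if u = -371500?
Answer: -108839/126334 ≈ -0.86152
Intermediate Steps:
(254250 - 363089)/(u + 497834) = (254250 - 363089)/(-371500 + 497834) = -108839/126334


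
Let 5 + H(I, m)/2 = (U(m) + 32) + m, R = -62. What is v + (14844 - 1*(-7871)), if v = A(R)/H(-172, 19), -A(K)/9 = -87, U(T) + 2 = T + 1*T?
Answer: 3726043/164 ≈ 22720.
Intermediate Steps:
U(T) = -2 + 2*T (U(T) = -2 + (T + 1*T) = -2 + (T + T) = -2 + 2*T)
H(I, m) = 50 + 6*m (H(I, m) = -10 + 2*(((-2 + 2*m) + 32) + m) = -10 + 2*((30 + 2*m) + m) = -10 + 2*(30 + 3*m) = -10 + (60 + 6*m) = 50 + 6*m)
A(K) = 783 (A(K) = -9*(-87) = 783)
v = 783/164 (v = 783/(50 + 6*19) = 783/(50 + 114) = 783/164 ≈ 4.7744)
v + (14844 - 1*(-7871)) = 783/164 + (14844 - 1*(-7871)) = 783/164 + (14844 + 7871) = 783/164 + 22715 = 3726043/164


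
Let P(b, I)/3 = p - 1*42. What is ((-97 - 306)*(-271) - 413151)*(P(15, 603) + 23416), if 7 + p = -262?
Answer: -6833438054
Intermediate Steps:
p = -269 (p = -7 - 262 = -269)
P(b, I) = -933 (P(b, I) = 3*(-269 - 1*42) = 3*(-269 - 42) = 3*(-311) = -933)
((-97 - 306)*(-271) - 413151)*(P(15, 603) + 23416) = ((-97 - 306)*(-271) - 413151)*(-933 + 23416) = (-403*(-271) - 413151)*22483 = (109213 - 413151)*22483 = -303938*22483 = -6833438054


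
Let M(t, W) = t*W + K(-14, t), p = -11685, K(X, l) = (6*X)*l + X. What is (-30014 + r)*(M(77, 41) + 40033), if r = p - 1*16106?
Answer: -2121905940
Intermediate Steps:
K(X, l) = X + 6*X*l (K(X, l) = 6*X*l + X = X + 6*X*l)
M(t, W) = -14 - 84*t + W*t (M(t, W) = t*W - 14*(1 + 6*t) = W*t + (-14 - 84*t) = -14 - 84*t + W*t)
r = -27791 (r = -11685 - 1*16106 = -11685 - 16106 = -27791)
(-30014 + r)*(M(77, 41) + 40033) = (-30014 - 27791)*((-14 - 84*77 + 41*77) + 40033) = -57805*((-14 - 6468 + 3157) + 40033) = -57805*(-3325 + 40033) = -57805*36708 = -2121905940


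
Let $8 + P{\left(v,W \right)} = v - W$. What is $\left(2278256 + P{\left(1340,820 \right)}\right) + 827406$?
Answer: $3106174$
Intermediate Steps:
$P{\left(v,W \right)} = -8 + v - W$ ($P{\left(v,W \right)} = -8 - \left(W - v\right) = -8 + v - W$)
$\left(2278256 + P{\left(1340,820 \right)}\right) + 827406 = \left(2278256 - -512\right) + 827406 = \left(2278256 + 512\right) + 827406 = 2278768 + 827406 = 3106174$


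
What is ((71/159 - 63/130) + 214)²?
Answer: 19559328843649/427248900 ≈ 45780.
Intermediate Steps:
((71/159 - 63/130) + 214)² = (-787/20670 + 214)² = (4422593/20670)² = 19559328843649/427248900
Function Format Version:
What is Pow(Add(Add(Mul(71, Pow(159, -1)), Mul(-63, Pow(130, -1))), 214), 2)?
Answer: Rational(19559328843649, 427248900) ≈ 45780.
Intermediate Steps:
Pow(Add(Add(Mul(71, Pow(159, -1)), Mul(-63, Pow(130, -1))), 214), 2) = Pow(Add(Add(Mul(71, Rational(1, 159)), Mul(-63, Rational(1, 130))), 214), 2) = Pow(Add(Add(Rational(71, 159), Rational(-63, 130)), 214), 2) = Pow(Add(Rational(-787, 20670), 214), 2) = Pow(Rational(4422593, 20670), 2) = Rational(19559328843649, 427248900)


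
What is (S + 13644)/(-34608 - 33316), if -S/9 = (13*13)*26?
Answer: 12951/33962 ≈ 0.38134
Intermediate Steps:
S = -39546 (S = -9*13*13*26 = -1521*26 = -9*4394 = -39546)
(S + 13644)/(-34608 - 33316) = (-39546 + 13644)/(-34608 - 33316) = -25902/(-67924) = -25902*(-1/67924) = 12951/33962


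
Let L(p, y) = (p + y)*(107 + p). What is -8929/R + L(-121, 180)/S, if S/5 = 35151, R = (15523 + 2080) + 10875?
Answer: -1592839223/5005150890 ≈ -0.31824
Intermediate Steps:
L(p, y) = (107 + p)*(p + y)
R = 28478 (R = 17603 + 10875 = 28478)
S = 175755 (S = 5*35151 = 175755)
-8929/R + L(-121, 180)/S = -8929/28478 + ((-121)² + 107*(-121) + 107*180 - 121*180)/175755 = -8929*1/28478 + (14641 - 12947 + 19260 - 21780)*(1/175755) = -8929/28478 - 826*1/175755 = -8929/28478 - 826/175755 = -1592839223/5005150890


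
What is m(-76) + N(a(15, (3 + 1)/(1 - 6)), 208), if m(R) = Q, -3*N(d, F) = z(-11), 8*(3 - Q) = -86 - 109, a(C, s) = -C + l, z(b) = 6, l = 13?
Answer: 203/8 ≈ 25.375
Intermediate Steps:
a(C, s) = 13 - C (a(C, s) = -C + 13 = 13 - C)
Q = 219/8 (Q = 3 - (-86 - 109)/8 = 3 - ⅛*(-195) = 3 + 195/8 = 219/8 ≈ 27.375)
N(d, F) = -2 (N(d, F) = -⅓*6 = -2)
m(R) = 219/8
m(-76) + N(a(15, (3 + 1)/(1 - 6)), 208) = 219/8 - 2 = 203/8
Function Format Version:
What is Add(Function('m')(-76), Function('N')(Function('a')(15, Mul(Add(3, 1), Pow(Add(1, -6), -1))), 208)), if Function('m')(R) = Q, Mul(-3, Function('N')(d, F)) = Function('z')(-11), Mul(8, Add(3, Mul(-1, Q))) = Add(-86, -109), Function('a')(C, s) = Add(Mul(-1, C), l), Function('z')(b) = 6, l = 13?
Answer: Rational(203, 8) ≈ 25.375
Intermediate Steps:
Function('a')(C, s) = Add(13, Mul(-1, C)) (Function('a')(C, s) = Add(Mul(-1, C), 13) = Add(13, Mul(-1, C)))
Q = Rational(219, 8) (Q = Add(3, Mul(Rational(-1, 8), Add(-86, -109))) = Add(3, Mul(Rational(-1, 8), -195)) = Add(3, Rational(195, 8)) = Rational(219, 8) ≈ 27.375)
Function('N')(d, F) = -2 (Function('N')(d, F) = Mul(Rational(-1, 3), 6) = -2)
Function('m')(R) = Rational(219, 8)
Add(Function('m')(-76), Function('N')(Function('a')(15, Mul(Add(3, 1), Pow(Add(1, -6), -1))), 208)) = Add(Rational(219, 8), -2) = Rational(203, 8)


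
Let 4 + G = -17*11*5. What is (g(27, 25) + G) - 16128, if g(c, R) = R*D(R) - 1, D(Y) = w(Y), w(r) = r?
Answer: -16443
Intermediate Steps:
G = -939 (G = -4 - 17*11*5 = -4 - 187*5 = -4 - 935 = -939)
D(Y) = Y
g(c, R) = -1 + R² (g(c, R) = R*R - 1 = R² - 1 = -1 + R²)
(g(27, 25) + G) - 16128 = ((-1 + 25²) - 939) - 16128 = ((-1 + 625) - 939) - 16128 = (624 - 939) - 16128 = -315 - 16128 = -16443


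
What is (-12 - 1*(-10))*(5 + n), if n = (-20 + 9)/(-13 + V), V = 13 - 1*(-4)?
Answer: -9/2 ≈ -4.5000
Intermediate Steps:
V = 17 (V = 13 + 4 = 17)
n = -11/4 (n = (-20 + 9)/(-13 + 17) = -11/4 ≈ -2.7500)
(-12 - 1*(-10))*(5 + n) = (-12 - 1*(-10))*(5 - 11/4) = (-12 + 10)*(9/4) = -2*9/4 = -9/2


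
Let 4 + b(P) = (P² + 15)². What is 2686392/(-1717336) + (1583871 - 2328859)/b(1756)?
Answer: -3192873348868241999/2041115395969079199 ≈ -1.5643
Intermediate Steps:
b(P) = -4 + (15 + P²)² (b(P) = -4 + (P² + 15)² = -4 + (15 + P²)²)
2686392/(-1717336) + (1583871 - 2328859)/b(1756) = 2686392/(-1717336) + (1583871 - 2328859)/(-4 + (15 + 1756²)²) = 2686392*(-1/1717336) - 744988/(-4 + (15 + 3083536)²) = -335799/214667 - 744988/(-4 + 3083551²) = -335799/214667 - 744988/(-4 + 9508286769601) = -335799/214667 - 744988/9508286769597 = -3192873348868241999/2041115395969079199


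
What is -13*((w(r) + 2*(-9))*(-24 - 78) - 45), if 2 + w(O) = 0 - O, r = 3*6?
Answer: -49803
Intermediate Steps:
r = 18
w(O) = -2 - O (w(O) = -2 + (0 - O) = -2 - O)
-13*((w(r) + 2*(-9))*(-24 - 78) - 45) = -13*(((-2 - 1*18) + 2*(-9))*(-24 - 78) - 45) = -13*(((-2 - 18) - 18)*(-102) - 45) = -13*((-20 - 18)*(-102) - 45) = -13*(-38*(-102) - 45) = -13*(3876 - 45) = -13*3831 = -49803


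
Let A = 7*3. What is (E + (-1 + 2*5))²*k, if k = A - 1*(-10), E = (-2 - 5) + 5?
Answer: 1519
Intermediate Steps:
A = 21
E = -2 (E = -7 + 5 = -2)
k = 31 (k = 21 - 1*(-10) = 21 + 10 = 31)
(E + (-1 + 2*5))²*k = (-2 + (-1 + 2*5))²*31 = (-2 + (-1 + 10))²*31 = (-2 + 9)²*31 = 7²*31 = 49*31 = 1519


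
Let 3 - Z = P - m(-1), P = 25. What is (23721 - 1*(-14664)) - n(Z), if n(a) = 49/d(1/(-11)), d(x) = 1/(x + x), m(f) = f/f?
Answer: 422333/11 ≈ 38394.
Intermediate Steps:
m(f) = 1
Z = -21 (Z = 3 - (25 - 1*1) = 3 - (25 - 1) = 3 - 1*24 = 3 - 24 = -21)
d(x) = 1/(2*x)
n(a) = -98/11 (n(a) = 49/((1/(2*(1/(-11))))) = 49/((1/(2*(-1/11)))) = 49/(((½)*(-11))) = 49/(-11/2) = 49*(-2/11) = -98/11)
(23721 - 1*(-14664)) - n(Z) = (23721 - 1*(-14664)) - 1*(-98/11) = (23721 + 14664) + 98/11 = 38385 + 98/11 = 422333/11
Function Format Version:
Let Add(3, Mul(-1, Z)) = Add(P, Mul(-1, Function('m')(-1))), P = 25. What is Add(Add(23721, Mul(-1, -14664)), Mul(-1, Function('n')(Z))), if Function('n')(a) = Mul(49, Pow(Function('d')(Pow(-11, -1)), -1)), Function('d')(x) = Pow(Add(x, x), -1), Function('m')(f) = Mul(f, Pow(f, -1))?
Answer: Rational(422333, 11) ≈ 38394.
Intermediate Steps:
Function('m')(f) = 1
Z = -21 (Z = Add(3, Mul(-1, Add(25, Mul(-1, 1)))) = Add(3, Mul(-1, Add(25, -1))) = Add(3, Mul(-1, 24)) = Add(3, -24) = -21)
Function('d')(x) = Mul(Rational(1, 2), Pow(x, -1)) (Function('d')(x) = Pow(Mul(2, x), -1) = Mul(Rational(1, 2), Pow(x, -1)))
Function('n')(a) = Rational(-98, 11) (Function('n')(a) = Mul(49, Pow(Mul(Rational(1, 2), Pow(Pow(-11, -1), -1)), -1)) = Mul(49, Pow(Mul(Rational(1, 2), Pow(Rational(-1, 11), -1)), -1)) = Mul(49, Pow(Mul(Rational(1, 2), -11), -1)) = Mul(49, Pow(Rational(-11, 2), -1)) = Mul(49, Rational(-2, 11)) = Rational(-98, 11))
Add(Add(23721, Mul(-1, -14664)), Mul(-1, Function('n')(Z))) = Add(Add(23721, Mul(-1, -14664)), Mul(-1, Rational(-98, 11))) = Add(Add(23721, 14664), Rational(98, 11)) = Add(38385, Rational(98, 11)) = Rational(422333, 11)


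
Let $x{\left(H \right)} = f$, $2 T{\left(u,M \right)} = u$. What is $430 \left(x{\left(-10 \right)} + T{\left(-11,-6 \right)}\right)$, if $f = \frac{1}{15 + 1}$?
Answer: $- \frac{18705}{8} \approx -2338.1$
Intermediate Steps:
$T{\left(u,M \right)} = \frac{u}{2}$
$f = \frac{1}{16} \approx 0.0625$
$x{\left(H \right)} = \frac{1}{16}$
$430 \left(x{\left(-10 \right)} + T{\left(-11,-6 \right)}\right) = 430 \left(\frac{1}{16} + \frac{1}{2} \left(-11\right)\right) = 430 \left(\frac{1}{16} - \frac{11}{2}\right) = 430 \left(- \frac{87}{16}\right) = - \frac{18705}{8}$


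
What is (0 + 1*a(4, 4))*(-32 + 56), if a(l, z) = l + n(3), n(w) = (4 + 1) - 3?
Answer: 144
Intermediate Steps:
n(w) = 2 (n(w) = 5 - 3 = 2)
a(l, z) = 2 + l (a(l, z) = l + 2 = 2 + l)
(0 + 1*a(4, 4))*(-32 + 56) = (0 + 1*(2 + 4))*(-32 + 56) = (0 + 1*6)*24 = (0 + 6)*24 = 6*24 = 144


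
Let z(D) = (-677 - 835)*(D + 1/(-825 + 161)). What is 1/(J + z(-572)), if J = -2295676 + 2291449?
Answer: 83/71433060 ≈ 1.1619e-6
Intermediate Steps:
J = -4227
z(D) = 189/83 - 1512*D (z(D) = -1512*(D + 1/(-664)) = -1512*(D - 1/664) = -1512*(-1/664 + D) = 189/83 - 1512*D)
1/(J + z(-572)) = 1/(-4227 + (189/83 - 1512*(-572))) = 1/(-4227 + (189/83 + 864864)) = 1/(-4227 + 71783901/83) = 1/(71433060/83) = 83/71433060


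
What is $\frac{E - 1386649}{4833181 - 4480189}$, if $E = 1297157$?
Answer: $- \frac{22373}{88248} \approx -0.25352$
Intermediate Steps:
$\frac{E - 1386649}{4833181 - 4480189} = \frac{1297157 - 1386649}{4833181 - 4480189} = - \frac{89492}{352992} = \left(-89492\right) \frac{1}{352992} = - \frac{22373}{88248}$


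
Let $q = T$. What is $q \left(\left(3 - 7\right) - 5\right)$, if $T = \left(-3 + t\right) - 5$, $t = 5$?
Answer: $27$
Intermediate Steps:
$T = -3$ ($T = \left(-3 + 5\right) - 5 = 2 - 5 = -3$)
$q = -3$
$q \left(\left(3 - 7\right) - 5\right) = - 3 \left(\left(3 - 7\right) - 5\right) = - 3 \left(-4 - 5\right) = \left(-3\right) \left(-9\right) = 27$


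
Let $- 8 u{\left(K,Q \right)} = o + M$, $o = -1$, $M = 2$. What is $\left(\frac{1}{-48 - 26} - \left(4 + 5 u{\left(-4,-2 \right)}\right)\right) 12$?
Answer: $- \frac{3009}{74} \approx -40.662$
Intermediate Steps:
$u{\left(K,Q \right)} = - \frac{1}{8}$ ($u{\left(K,Q \right)} = - \frac{-1 + 2}{8} = \left(- \frac{1}{8}\right) 1 = - \frac{1}{8}$)
$\left(\frac{1}{-48 - 26} - \left(4 + 5 u{\left(-4,-2 \right)}\right)\right) 12 = \left(\frac{1}{-48 - 26} - \frac{27}{8}\right) 12 = \left(\frac{1}{-74} + \left(-4 + \frac{5}{8}\right)\right) 12 = \left(- \frac{1}{74} - \frac{27}{8}\right) 12 = \left(- \frac{1003}{296}\right) 12 = - \frac{3009}{74}$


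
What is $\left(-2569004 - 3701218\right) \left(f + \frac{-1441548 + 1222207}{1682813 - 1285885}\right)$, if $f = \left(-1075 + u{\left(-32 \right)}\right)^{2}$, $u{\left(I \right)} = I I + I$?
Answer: $- \frac{2764294045161}{64} \approx -4.3192 \cdot 10^{10}$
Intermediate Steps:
$u{\left(I \right)} = I + I^{2}$ ($u{\left(I \right)} = I^{2} + I = I + I^{2}$)
$f = 6889$ ($f = \left(-1075 - 32 \left(1 - 32\right)\right)^{2} = \left(-1075 - -992\right)^{2} = \left(-1075 + 992\right)^{2} = \left(-83\right)^{2} = 6889$)
$\left(-2569004 - 3701218\right) \left(f + \frac{-1441548 + 1222207}{1682813 - 1285885}\right) = \left(-2569004 - 3701218\right) \left(6889 + \frac{-1441548 + 1222207}{1682813 - 1285885}\right) = - 6270222 \left(6889 - \frac{219341}{396928}\right) = \left(-6270222\right) \frac{2734217651}{396928} = - \frac{2764294045161}{64}$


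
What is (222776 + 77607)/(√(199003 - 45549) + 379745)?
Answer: 114068942335/144206111571 - 300383*√153454/144206111571 ≈ 0.79020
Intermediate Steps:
(222776 + 77607)/(√(199003 - 45549) + 379745) = 300383/(√153454 + 379745) = 300383/(379745 + √153454)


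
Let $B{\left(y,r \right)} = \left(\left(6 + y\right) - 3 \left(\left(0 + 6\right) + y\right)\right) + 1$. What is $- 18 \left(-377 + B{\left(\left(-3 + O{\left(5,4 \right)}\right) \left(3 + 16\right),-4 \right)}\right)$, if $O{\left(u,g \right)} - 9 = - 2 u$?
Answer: $4248$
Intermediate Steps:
$O{\left(u,g \right)} = 9 - 2 u$
$B{\left(y,r \right)} = -11 - 2 y$ ($B{\left(y,r \right)} = \left(\left(6 + y\right) - 3 \left(6 + y\right)\right) + 1 = \left(\left(6 + y\right) - \left(18 + 3 y\right)\right) + 1 = \left(-12 - 2 y\right) + 1 = -11 - 2 y$)
$- 18 \left(-377 + B{\left(\left(-3 + O{\left(5,4 \right)}\right) \left(3 + 16\right),-4 \right)}\right) = - 18 \left(-377 - \left(11 + 2 \left(-3 + \left(9 - 10\right)\right) \left(3 + 16\right)\right)\right) = - 18 \left(-377 - \left(11 + 2 \left(-3 + \left(9 - 10\right)\right) 19\right)\right) = - 18 \left(-377 - \left(11 + 2 \left(-3 - 1\right) 19\right)\right) = - 18 \left(-377 - \left(11 + 2 \left(\left(-4\right) 19\right)\right)\right) = - 18 \left(-377 - -141\right) = - 18 \left(-377 + \left(-11 + 152\right)\right) = - 18 \left(-377 + 141\right) = \left(-18\right) \left(-236\right) = 4248$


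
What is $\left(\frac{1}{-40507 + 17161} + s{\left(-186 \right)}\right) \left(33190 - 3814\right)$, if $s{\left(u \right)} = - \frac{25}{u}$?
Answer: $\frac{158702208}{40207} \approx 3947.1$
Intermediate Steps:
$\left(\frac{1}{-40507 + 17161} + s{\left(-186 \right)}\right) \left(33190 - 3814\right) = \left(\frac{1}{-40507 + 17161} - \frac{25}{-186}\right) \left(33190 - 3814\right) = \left(\frac{1}{-23346} - - \frac{25}{186}\right) 29376 = \left(- \frac{1}{23346} + \frac{25}{186}\right) 29376 = \frac{48622}{361863} \cdot 29376 = \frac{158702208}{40207}$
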